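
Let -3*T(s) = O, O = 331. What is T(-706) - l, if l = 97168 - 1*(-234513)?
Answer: -995374/3 ≈ -3.3179e+5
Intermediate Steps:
l = 331681 (l = 97168 + 234513 = 331681)
T(s) = -331/3 (T(s) = -⅓*331 = -331/3)
T(-706) - l = -331/3 - 1*331681 = -331/3 - 331681 = -995374/3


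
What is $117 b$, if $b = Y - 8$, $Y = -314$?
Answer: $-37674$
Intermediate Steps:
$b = -322$ ($b = -314 - 8 = -322$)
$117 b = 117 \left(-322\right) = -37674$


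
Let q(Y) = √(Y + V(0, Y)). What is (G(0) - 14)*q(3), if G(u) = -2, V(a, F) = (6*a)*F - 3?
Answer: 0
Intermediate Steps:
V(a, F) = -3 + 6*F*a (V(a, F) = 6*F*a - 3 = -3 + 6*F*a)
q(Y) = √(-3 + Y) (q(Y) = √(Y + (-3 + 6*Y*0)) = √(Y + (-3 + 0)) = √(Y - 3) = √(-3 + Y))
(G(0) - 14)*q(3) = (-2 - 14)*√(-3 + 3) = -16*√0 = -16*0 = 0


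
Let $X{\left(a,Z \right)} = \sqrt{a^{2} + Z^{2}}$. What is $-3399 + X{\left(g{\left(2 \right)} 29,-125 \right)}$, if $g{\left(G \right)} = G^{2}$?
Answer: $-3399 + \sqrt{29081} \approx -3228.5$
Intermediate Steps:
$X{\left(a,Z \right)} = \sqrt{Z^{2} + a^{2}}$
$-3399 + X{\left(g{\left(2 \right)} 29,-125 \right)} = -3399 + \sqrt{\left(-125\right)^{2} + \left(2^{2} \cdot 29\right)^{2}} = -3399 + \sqrt{15625 + \left(4 \cdot 29\right)^{2}} = -3399 + \sqrt{15625 + 116^{2}} = -3399 + \sqrt{15625 + 13456} = -3399 + \sqrt{29081}$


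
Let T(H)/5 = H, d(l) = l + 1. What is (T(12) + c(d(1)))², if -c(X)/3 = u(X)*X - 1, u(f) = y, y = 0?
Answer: 3969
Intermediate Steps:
u(f) = 0
d(l) = 1 + l
c(X) = 3 (c(X) = -3*(0*X - 1) = -3*(0 - 1) = -3*(-1) = 3)
T(H) = 5*H
(T(12) + c(d(1)))² = (5*12 + 3)² = (60 + 3)² = 63² = 3969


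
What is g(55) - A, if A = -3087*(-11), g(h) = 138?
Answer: -33819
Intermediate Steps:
A = 33957
g(55) - A = 138 - 1*33957 = 138 - 33957 = -33819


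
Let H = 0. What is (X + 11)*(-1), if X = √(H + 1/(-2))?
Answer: -11 - I*√2/2 ≈ -11.0 - 0.70711*I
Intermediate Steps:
X = I*√2/2 (X = √(0 + 1/(-2)) = √(0 - ½) = √(-½) = I*√2/2 ≈ 0.70711*I)
(X + 11)*(-1) = (I*√2/2 + 11)*(-1) = (11 + I*√2/2)*(-1) = -11 - I*√2/2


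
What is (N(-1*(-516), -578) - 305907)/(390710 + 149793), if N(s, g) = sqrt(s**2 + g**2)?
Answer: -305907/540503 + 2*sqrt(150085)/540503 ≈ -0.56453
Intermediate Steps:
N(s, g) = sqrt(g**2 + s**2)
(N(-1*(-516), -578) - 305907)/(390710 + 149793) = (sqrt((-578)**2 + (-1*(-516))**2) - 305907)/(390710 + 149793) = (sqrt(334084 + 516**2) - 305907)/540503 = (sqrt(334084 + 266256) - 305907)*(1/540503) = (sqrt(600340) - 305907)*(1/540503) = (2*sqrt(150085) - 305907)*(1/540503) = (-305907 + 2*sqrt(150085))*(1/540503) = -305907/540503 + 2*sqrt(150085)/540503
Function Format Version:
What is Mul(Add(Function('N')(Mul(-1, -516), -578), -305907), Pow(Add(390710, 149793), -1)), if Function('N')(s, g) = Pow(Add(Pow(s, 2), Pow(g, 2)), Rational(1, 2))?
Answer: Add(Rational(-305907, 540503), Mul(Rational(2, 540503), Pow(150085, Rational(1, 2)))) ≈ -0.56453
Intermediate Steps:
Function('N')(s, g) = Pow(Add(Pow(g, 2), Pow(s, 2)), Rational(1, 2))
Mul(Add(Function('N')(Mul(-1, -516), -578), -305907), Pow(Add(390710, 149793), -1)) = Mul(Add(Pow(Add(Pow(-578, 2), Pow(Mul(-1, -516), 2)), Rational(1, 2)), -305907), Pow(Add(390710, 149793), -1)) = Mul(Add(Pow(Add(334084, Pow(516, 2)), Rational(1, 2)), -305907), Pow(540503, -1)) = Mul(Add(Pow(Add(334084, 266256), Rational(1, 2)), -305907), Rational(1, 540503)) = Mul(Add(Pow(600340, Rational(1, 2)), -305907), Rational(1, 540503)) = Mul(Add(Mul(2, Pow(150085, Rational(1, 2))), -305907), Rational(1, 540503)) = Mul(Add(-305907, Mul(2, Pow(150085, Rational(1, 2)))), Rational(1, 540503)) = Add(Rational(-305907, 540503), Mul(Rational(2, 540503), Pow(150085, Rational(1, 2))))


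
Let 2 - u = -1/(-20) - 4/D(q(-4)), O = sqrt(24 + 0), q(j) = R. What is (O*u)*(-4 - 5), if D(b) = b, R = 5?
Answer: -99*sqrt(6)/2 ≈ -121.25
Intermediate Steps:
q(j) = 5
O = 2*sqrt(6) (O = sqrt(24) = 2*sqrt(6) ≈ 4.8990)
u = 11/4 (u = 2 - (-1/(-20) - 4/5) = 2 - (-1*(-1/20) - 4*1/5) = 2 - (1/20 - 4/5) = 2 - 1*(-3/4) = 2 + 3/4 = 11/4 ≈ 2.7500)
(O*u)*(-4 - 5) = ((2*sqrt(6))*(11/4))*(-4 - 5) = (11*sqrt(6)/2)*(-9) = -99*sqrt(6)/2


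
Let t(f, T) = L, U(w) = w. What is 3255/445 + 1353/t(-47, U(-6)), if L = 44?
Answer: 13551/356 ≈ 38.065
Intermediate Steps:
t(f, T) = 44
3255/445 + 1353/t(-47, U(-6)) = 3255/445 + 1353/44 = 3255*(1/445) + 1353*(1/44) = 651/89 + 123/4 = 13551/356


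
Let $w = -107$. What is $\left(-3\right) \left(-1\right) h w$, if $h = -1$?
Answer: $321$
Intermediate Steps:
$\left(-3\right) \left(-1\right) h w = \left(-3\right) \left(-1\right) \left(-1\right) \left(-107\right) = 3 \left(-1\right) \left(-107\right) = \left(-3\right) \left(-107\right) = 321$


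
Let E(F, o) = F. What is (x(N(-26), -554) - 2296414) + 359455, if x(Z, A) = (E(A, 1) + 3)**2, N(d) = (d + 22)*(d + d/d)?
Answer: -1633358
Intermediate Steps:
N(d) = (1 + d)*(22 + d) (N(d) = (22 + d)*(d + 1) = (22 + d)*(1 + d) = (1 + d)*(22 + d))
x(Z, A) = (3 + A)**2 (x(Z, A) = (A + 3)**2 = (3 + A)**2)
(x(N(-26), -554) - 2296414) + 359455 = ((3 - 554)**2 - 2296414) + 359455 = ((-551)**2 - 2296414) + 359455 = (303601 - 2296414) + 359455 = -1992813 + 359455 = -1633358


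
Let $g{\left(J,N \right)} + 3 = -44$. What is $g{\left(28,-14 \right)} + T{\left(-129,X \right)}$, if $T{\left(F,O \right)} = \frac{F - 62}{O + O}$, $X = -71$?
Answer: $- \frac{6483}{142} \approx -45.655$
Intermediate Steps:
$g{\left(J,N \right)} = -47$ ($g{\left(J,N \right)} = -3 - 44 = -47$)
$T{\left(F,O \right)} = \frac{-62 + F}{2 O}$
$g{\left(28,-14 \right)} + T{\left(-129,X \right)} = -47 + \frac{-62 - 129}{2 \left(-71\right)} = -47 + \frac{1}{2} \left(- \frac{1}{71}\right) \left(-191\right) = -47 + \frac{191}{142} = - \frac{6483}{142}$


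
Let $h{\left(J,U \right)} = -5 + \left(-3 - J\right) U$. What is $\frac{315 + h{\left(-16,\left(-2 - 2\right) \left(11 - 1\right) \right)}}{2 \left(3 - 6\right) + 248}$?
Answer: $- \frac{105}{121} \approx -0.86777$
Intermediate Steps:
$h{\left(J,U \right)} = -5 + U \left(-3 - J\right)$
$\frac{315 + h{\left(-16,\left(-2 - 2\right) \left(11 - 1\right) \right)}}{2 \left(3 - 6\right) + 248} = \frac{315 - \left(5 - 13 \left(-2 - 2\right) \left(11 - 1\right)\right)}{2 \left(3 - 6\right) + 248} = \frac{315 - \left(5 - \left(-52\right) 10\right)}{2 \left(-3\right) + 248} = \frac{315 - \left(-115 + 640\right)}{-6 + 248} = \frac{315 - 525}{242} = \left(315 - 525\right) \frac{1}{242} = \left(-210\right) \frac{1}{242} = - \frac{105}{121}$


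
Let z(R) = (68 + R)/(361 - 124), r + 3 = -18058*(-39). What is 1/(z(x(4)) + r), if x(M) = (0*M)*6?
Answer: 237/166909451 ≈ 1.4199e-6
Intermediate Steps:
r = 704259 (r = -3 - 18058*(-39) = -3 + 704262 = 704259)
x(M) = 0 (x(M) = 0*6 = 0)
z(R) = 68/237 + R/237 (z(R) = (68 + R)/237 = (68 + R)*(1/237) = 68/237 + R/237)
1/(z(x(4)) + r) = 1/((68/237 + (1/237)*0) + 704259) = 1/((68/237 + 0) + 704259) = 1/(68/237 + 704259) = 1/(166909451/237) = 237/166909451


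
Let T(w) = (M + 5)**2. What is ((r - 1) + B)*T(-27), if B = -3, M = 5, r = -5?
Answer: -900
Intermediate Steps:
T(w) = 100 (T(w) = (5 + 5)**2 = 10**2 = 100)
((r - 1) + B)*T(-27) = ((-5 - 1) - 3)*100 = (-6 - 3)*100 = -9*100 = -900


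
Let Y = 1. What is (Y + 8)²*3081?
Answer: 249561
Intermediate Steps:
(Y + 8)²*3081 = (1 + 8)²*3081 = 9²*3081 = 81*3081 = 249561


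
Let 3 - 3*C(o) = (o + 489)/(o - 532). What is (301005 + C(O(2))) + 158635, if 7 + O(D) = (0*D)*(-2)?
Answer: 743239979/1617 ≈ 4.5964e+5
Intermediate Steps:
O(D) = -7 (O(D) = -7 + (0*D)*(-2) = -7 + 0*(-2) = -7 + 0 = -7)
C(o) = 1 - (489 + o)/(3*(-532 + o)) (C(o) = 1 - (o + 489)/(3*(o - 532)) = 1 - (489 + o)/(3*(-532 + o)))
(301005 + C(O(2))) + 158635 = (301005 + (-2085 + 2*(-7))/(3*(-532 - 7))) + 158635 = (301005 + (⅓)*(-2085 - 14)/(-539)) + 158635 = (301005 + (⅓)*(-1/539)*(-2099)) + 158635 = (301005 + 2099/1617) + 158635 = 486727184/1617 + 158635 = 743239979/1617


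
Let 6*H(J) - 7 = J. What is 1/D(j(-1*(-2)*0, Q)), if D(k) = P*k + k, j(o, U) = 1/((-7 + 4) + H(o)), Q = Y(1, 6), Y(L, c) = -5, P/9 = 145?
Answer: -11/7836 ≈ -0.0014038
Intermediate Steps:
P = 1305 (P = 9*145 = 1305)
H(J) = 7/6 + J/6
Q = -5
j(o, U) = 1/(-11/6 + o/6) (j(o, U) = 1/((-7 + 4) + (7/6 + o/6)) = 1/(-3 + (7/6 + o/6)) = 1/(-11/6 + o/6))
D(k) = 1306*k (D(k) = 1305*k + k = 1306*k)
1/D(j(-1*(-2)*0, Q)) = 1/(1306*(6/(-11 - 1*(-2)*0))) = 1/(1306*(6/(-11 + 2*0))) = 1/(1306*(6/(-11 + 0))) = 1/(1306*(6/(-11))) = 1/(1306*(6*(-1/11))) = 1/(1306*(-6/11)) = 1/(-7836/11) = -11/7836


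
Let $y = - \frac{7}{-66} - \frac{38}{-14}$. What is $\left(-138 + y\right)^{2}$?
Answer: $\frac{3900377209}{213444} \approx 18274.0$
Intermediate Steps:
$y = \frac{1303}{462}$ ($y = \left(-7\right) \left(- \frac{1}{66}\right) - - \frac{19}{7} = \frac{7}{66} + \frac{19}{7} = \frac{1303}{462} \approx 2.8203$)
$\left(-138 + y\right)^{2} = \left(-138 + \frac{1303}{462}\right)^{2} = \left(- \frac{62453}{462}\right)^{2} = \frac{3900377209}{213444}$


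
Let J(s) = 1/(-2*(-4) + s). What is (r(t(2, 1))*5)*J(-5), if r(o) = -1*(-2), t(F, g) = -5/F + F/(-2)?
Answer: 10/3 ≈ 3.3333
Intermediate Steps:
t(F, g) = -5/F - F/2 (t(F, g) = -5/F + F*(-1/2) = -5/F - F/2)
r(o) = 2
J(s) = 1/(8 + s)
(r(t(2, 1))*5)*J(-5) = (2*5)/(8 - 5) = 10/3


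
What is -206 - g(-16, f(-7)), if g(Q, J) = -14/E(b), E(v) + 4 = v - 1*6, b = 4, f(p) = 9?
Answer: -625/3 ≈ -208.33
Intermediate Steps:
E(v) = -10 + v (E(v) = -4 + (v - 1*6) = -4 + (v - 6) = -4 + (-6 + v) = -10 + v)
g(Q, J) = 7/3 (g(Q, J) = -14/(-10 + 4) = -14/(-6) = -1/6*(-14) = 7/3)
-206 - g(-16, f(-7)) = -206 - 1*7/3 = -206 - 7/3 = -625/3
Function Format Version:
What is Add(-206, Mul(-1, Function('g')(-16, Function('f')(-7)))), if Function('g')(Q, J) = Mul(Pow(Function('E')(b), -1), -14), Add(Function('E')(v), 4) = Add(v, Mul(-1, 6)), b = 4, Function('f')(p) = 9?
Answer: Rational(-625, 3) ≈ -208.33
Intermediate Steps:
Function('E')(v) = Add(-10, v) (Function('E')(v) = Add(-4, Add(v, Mul(-1, 6))) = Add(-4, Add(v, -6)) = Add(-4, Add(-6, v)) = Add(-10, v))
Function('g')(Q, J) = Rational(7, 3) (Function('g')(Q, J) = Mul(Pow(Add(-10, 4), -1), -14) = Mul(Pow(-6, -1), -14) = Mul(Rational(-1, 6), -14) = Rational(7, 3))
Add(-206, Mul(-1, Function('g')(-16, Function('f')(-7)))) = Add(-206, Mul(-1, Rational(7, 3))) = Add(-206, Rational(-7, 3)) = Rational(-625, 3)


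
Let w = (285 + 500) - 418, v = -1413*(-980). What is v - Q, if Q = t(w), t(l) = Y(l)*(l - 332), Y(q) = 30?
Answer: 1383690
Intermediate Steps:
v = 1384740
w = 367 (w = 785 - 418 = 367)
t(l) = -9960 + 30*l (t(l) = 30*(l - 332) = 30*(-332 + l) = -9960 + 30*l)
Q = 1050 (Q = -9960 + 30*367 = -9960 + 11010 = 1050)
v - Q = 1384740 - 1*1050 = 1384740 - 1050 = 1383690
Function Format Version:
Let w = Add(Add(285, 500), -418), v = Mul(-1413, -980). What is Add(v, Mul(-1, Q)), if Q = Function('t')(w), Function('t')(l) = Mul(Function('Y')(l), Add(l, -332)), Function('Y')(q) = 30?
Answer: 1383690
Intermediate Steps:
v = 1384740
w = 367 (w = Add(785, -418) = 367)
Function('t')(l) = Add(-9960, Mul(30, l)) (Function('t')(l) = Mul(30, Add(l, -332)) = Mul(30, Add(-332, l)) = Add(-9960, Mul(30, l)))
Q = 1050 (Q = Add(-9960, Mul(30, 367)) = Add(-9960, 11010) = 1050)
Add(v, Mul(-1, Q)) = Add(1384740, Mul(-1, 1050)) = Add(1384740, -1050) = 1383690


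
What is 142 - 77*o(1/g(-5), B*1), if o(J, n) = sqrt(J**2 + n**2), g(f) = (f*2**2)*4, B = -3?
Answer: 142 - 77*sqrt(57601)/80 ≈ -89.002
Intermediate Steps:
g(f) = 16*f (g(f) = (f*4)*4 = (4*f)*4 = 16*f)
142 - 77*o(1/g(-5), B*1) = 142 - 77*sqrt((1/(16*(-5)))**2 + (-3*1)**2) = 142 - 77*sqrt((1/(-80))**2 + (-3)**2) = 142 - 77*sqrt((-1/80)**2 + 9) = 142 - 77*sqrt(1/6400 + 9) = 142 - 77*sqrt(57601)/80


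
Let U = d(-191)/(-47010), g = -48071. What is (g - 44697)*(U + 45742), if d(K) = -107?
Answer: -99740977548368/23505 ≈ -4.2434e+9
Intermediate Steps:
U = 107/47010 (U = -107/(-47010) = -107*(-1/47010) = 107/47010 ≈ 0.0022761)
(g - 44697)*(U + 45742) = (-48071 - 44697)*(107/47010 + 45742) = -92768*2150331527/47010 = -99740977548368/23505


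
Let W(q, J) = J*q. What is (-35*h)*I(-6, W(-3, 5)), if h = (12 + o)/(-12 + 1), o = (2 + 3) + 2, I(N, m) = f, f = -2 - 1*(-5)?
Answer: 1995/11 ≈ 181.36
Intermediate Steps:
f = 3 (f = -2 + 5 = 3)
I(N, m) = 3
o = 7 (o = 5 + 2 = 7)
h = -19/11 (h = (12 + 7)/(-12 + 1) = 19/(-11) = 19*(-1/11) = -19/11 ≈ -1.7273)
(-35*h)*I(-6, W(-3, 5)) = -35*(-19/11)*3 = (665/11)*3 = 1995/11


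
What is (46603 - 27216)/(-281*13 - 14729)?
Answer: -19387/18382 ≈ -1.0547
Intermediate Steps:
(46603 - 27216)/(-281*13 - 14729) = 19387/(-3653 - 14729) = 19387/(-18382) = 19387*(-1/18382) = -19387/18382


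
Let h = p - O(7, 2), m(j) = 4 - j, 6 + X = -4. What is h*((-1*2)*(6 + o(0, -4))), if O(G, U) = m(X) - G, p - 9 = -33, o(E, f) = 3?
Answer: 558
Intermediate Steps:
X = -10 (X = -6 - 4 = -10)
p = -24 (p = 9 - 33 = -24)
O(G, U) = 14 - G (O(G, U) = (4 - 1*(-10)) - G = (4 + 10) - G = 14 - G)
h = -31 (h = -24 - (14 - 1*7) = -24 - (14 - 7) = -24 - 1*7 = -24 - 7 = -31)
h*((-1*2)*(6 + o(0, -4))) = -31*(-1*2)*(6 + 3) = -(-62)*9 = -31*(-18) = 558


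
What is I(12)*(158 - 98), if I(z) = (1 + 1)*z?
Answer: 1440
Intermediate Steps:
I(z) = 2*z
I(12)*(158 - 98) = (2*12)*(158 - 98) = 24*60 = 1440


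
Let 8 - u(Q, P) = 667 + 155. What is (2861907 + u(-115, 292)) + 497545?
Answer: 3358638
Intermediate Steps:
u(Q, P) = -814 (u(Q, P) = 8 - (667 + 155) = 8 - 1*822 = 8 - 822 = -814)
(2861907 + u(-115, 292)) + 497545 = (2861907 - 814) + 497545 = 2861093 + 497545 = 3358638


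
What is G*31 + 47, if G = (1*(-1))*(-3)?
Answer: 140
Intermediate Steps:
G = 3 (G = -1*(-3) = 3)
G*31 + 47 = 3*31 + 47 = 93 + 47 = 140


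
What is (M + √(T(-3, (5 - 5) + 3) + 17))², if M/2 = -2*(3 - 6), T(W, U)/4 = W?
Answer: (12 + √5)² ≈ 202.67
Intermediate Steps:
T(W, U) = 4*W
M = 12 (M = 2*(-2*(3 - 6)) = 2*(-2*(-3)) = 2*6 = 12)
(M + √(T(-3, (5 - 5) + 3) + 17))² = (12 + √(4*(-3) + 17))² = (12 + √(-12 + 17))² = (12 + √5)²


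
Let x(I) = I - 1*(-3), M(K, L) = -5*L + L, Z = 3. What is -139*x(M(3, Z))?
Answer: 1251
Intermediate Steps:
M(K, L) = -4*L
x(I) = 3 + I (x(I) = I + 3 = 3 + I)
-139*x(M(3, Z)) = -139*(3 - 4*3) = -139*(3 - 12) = -139*(-9) = 1251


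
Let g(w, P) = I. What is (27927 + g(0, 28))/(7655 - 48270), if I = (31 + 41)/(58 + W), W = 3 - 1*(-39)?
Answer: -698193/1015375 ≈ -0.68762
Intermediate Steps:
W = 42 (W = 3 + 39 = 42)
I = 18/25 (I = (31 + 41)/(58 + 42) = 72/100 = 72*(1/100) = 18/25 ≈ 0.72000)
g(w, P) = 18/25
(27927 + g(0, 28))/(7655 - 48270) = (27927 + 18/25)/(7655 - 48270) = (698193/25)/(-40615) = (698193/25)*(-1/40615) = -698193/1015375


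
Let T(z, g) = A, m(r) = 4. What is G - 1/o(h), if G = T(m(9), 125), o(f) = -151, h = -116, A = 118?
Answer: 17819/151 ≈ 118.01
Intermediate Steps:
T(z, g) = 118
G = 118
G - 1/o(h) = 118 - 1/(-151) = 118 - 1*(-1/151) = 118 + 1/151 = 17819/151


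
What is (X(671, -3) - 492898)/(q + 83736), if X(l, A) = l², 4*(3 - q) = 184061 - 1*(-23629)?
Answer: -28438/21211 ≈ -1.3407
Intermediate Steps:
q = -103839/2 (q = 3 - (184061 - 1*(-23629))/4 = 3 - (184061 + 23629)/4 = 3 - ¼*207690 = 3 - 103845/2 = -103839/2 ≈ -51920.)
(X(671, -3) - 492898)/(q + 83736) = (671² - 492898)/(-103839/2 + 83736) = (450241 - 492898)/(63633/2) = -42657*2/63633 = -28438/21211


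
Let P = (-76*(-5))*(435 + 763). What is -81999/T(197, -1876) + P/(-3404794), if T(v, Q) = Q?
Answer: 139167836483/3193696772 ≈ 43.576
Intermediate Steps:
P = 455240 (P = 380*1198 = 455240)
-81999/T(197, -1876) + P/(-3404794) = -81999/(-1876) + 455240/(-3404794) = -81999*(-1/1876) + 455240*(-1/3404794) = 81999/1876 - 227620/1702397 = 139167836483/3193696772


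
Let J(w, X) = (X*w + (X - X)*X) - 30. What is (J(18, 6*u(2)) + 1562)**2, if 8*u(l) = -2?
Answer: 2265025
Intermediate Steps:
u(l) = -1/4 (u(l) = (1/8)*(-2) = -1/4)
J(w, X) = -30 + X*w (J(w, X) = (X*w + 0*X) - 30 = (X*w + 0) - 30 = X*w - 30 = -30 + X*w)
(J(18, 6*u(2)) + 1562)**2 = ((-30 + (6*(-1/4))*18) + 1562)**2 = ((-30 - 3/2*18) + 1562)**2 = ((-30 - 27) + 1562)**2 = (-57 + 1562)**2 = 1505**2 = 2265025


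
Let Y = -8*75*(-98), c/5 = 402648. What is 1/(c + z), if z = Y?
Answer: 1/2072040 ≈ 4.8262e-7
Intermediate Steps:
c = 2013240 (c = 5*402648 = 2013240)
Y = 58800 (Y = -600*(-98) = 58800)
z = 58800
1/(c + z) = 1/(2013240 + 58800) = 1/2072040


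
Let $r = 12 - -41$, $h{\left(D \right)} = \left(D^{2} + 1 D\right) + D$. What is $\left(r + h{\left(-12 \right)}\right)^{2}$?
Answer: $29929$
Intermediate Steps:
$h{\left(D \right)} = D^{2} + 2 D$ ($h{\left(D \right)} = \left(D^{2} + D\right) + D = \left(D + D^{2}\right) + D = D^{2} + 2 D$)
$r = 53$ ($r = 12 + 41 = 53$)
$\left(r + h{\left(-12 \right)}\right)^{2} = \left(53 - 12 \left(2 - 12\right)\right)^{2} = \left(53 - -120\right)^{2} = \left(53 + 120\right)^{2} = 173^{2} = 29929$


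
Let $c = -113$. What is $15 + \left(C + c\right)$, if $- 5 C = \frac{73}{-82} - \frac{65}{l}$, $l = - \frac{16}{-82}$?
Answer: $- \frac{51163}{1640} \approx -31.197$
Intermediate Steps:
$l = \frac{8}{41}$ ($l = \left(-16\right) \left(- \frac{1}{82}\right) = \frac{8}{41} \approx 0.19512$)
$C = \frac{109557}{1640}$ ($C = - \frac{\frac{73}{-82} - \frac{65}{\frac{8}{41}}}{5} = - \frac{73 \left(- \frac{1}{82}\right) - \frac{2665}{8}}{5} = - \frac{- \frac{73}{82} - \frac{2665}{8}}{5} = \left(- \frac{1}{5}\right) \left(- \frac{109557}{328}\right) = \frac{109557}{1640} \approx 66.803$)
$15 + \left(C + c\right) = 15 + \left(\frac{109557}{1640} - 113\right) = 15 - \frac{75763}{1640} = - \frac{51163}{1640}$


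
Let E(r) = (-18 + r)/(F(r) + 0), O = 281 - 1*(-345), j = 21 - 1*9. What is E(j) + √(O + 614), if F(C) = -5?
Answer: 6/5 + 2*√310 ≈ 36.414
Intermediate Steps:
j = 12 (j = 21 - 9 = 12)
O = 626 (O = 281 + 345 = 626)
E(r) = 18/5 - r/5 (E(r) = (-18 + r)/(-5 + 0) = (-18 + r)/(-5) = (-18 + r)*(-⅕) = 18/5 - r/5)
E(j) + √(O + 614) = (18/5 - ⅕*12) + √(626 + 614) = (18/5 - 12/5) + √1240 = 6/5 + 2*√310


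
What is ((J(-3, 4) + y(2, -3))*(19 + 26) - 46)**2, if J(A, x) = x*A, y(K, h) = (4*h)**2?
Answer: 34739236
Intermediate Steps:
y(K, h) = 16*h**2
J(A, x) = A*x
((J(-3, 4) + y(2, -3))*(19 + 26) - 46)**2 = ((-3*4 + 16*(-3)**2)*(19 + 26) - 46)**2 = ((-12 + 16*9)*45 - 46)**2 = ((-12 + 144)*45 - 46)**2 = (132*45 - 46)**2 = (5940 - 46)**2 = 5894**2 = 34739236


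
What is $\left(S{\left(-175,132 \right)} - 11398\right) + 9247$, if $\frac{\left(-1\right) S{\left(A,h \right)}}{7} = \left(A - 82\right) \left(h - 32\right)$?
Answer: $177749$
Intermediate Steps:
$S{\left(A,h \right)} = - 7 \left(-82 + A\right) \left(-32 + h\right)$ ($S{\left(A,h \right)} = - 7 \left(A - 82\right) \left(h - 32\right) = - 7 \left(A - 82\right) \left(-32 + h\right) = - 7 \left(-82 + A\right) \left(-32 + h\right)$)
$\left(S{\left(-175,132 \right)} - 11398\right) + 9247 = \left(\left(-18368 + 224 \left(-175\right) + 574 \cdot 132 - \left(-1225\right) 132\right) - 11398\right) + 9247 = \left(\left(-18368 - 39200 + 75768 + 161700\right) - 11398\right) + 9247 = \left(179900 - 11398\right) + 9247 = 168502 + 9247 = 177749$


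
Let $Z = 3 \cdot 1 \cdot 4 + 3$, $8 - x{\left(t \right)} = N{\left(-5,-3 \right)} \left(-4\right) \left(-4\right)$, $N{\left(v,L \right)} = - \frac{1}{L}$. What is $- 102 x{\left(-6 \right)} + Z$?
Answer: $-257$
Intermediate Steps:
$x{\left(t \right)} = \frac{8}{3}$ ($x{\left(t \right)} = 8 - - \frac{1}{-3} \left(-4\right) \left(-4\right) = 8 - \left(-1\right) \left(- \frac{1}{3}\right) \left(-4\right) \left(-4\right) = 8 - \frac{1}{3} \left(-4\right) \left(-4\right) = 8 - \left(- \frac{4}{3}\right) \left(-4\right) = 8 - \frac{16}{3} = \frac{8}{3}$)
$Z = 15$ ($Z = 3 \cdot 4 + 3 = 12 + 3 = 15$)
$- 102 x{\left(-6 \right)} + Z = \left(-102\right) \frac{8}{3} + 15 = -272 + 15 = -257$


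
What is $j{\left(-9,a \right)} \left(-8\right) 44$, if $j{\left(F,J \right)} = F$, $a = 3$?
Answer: $3168$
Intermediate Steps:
$j{\left(-9,a \right)} \left(-8\right) 44 = \left(-9\right) \left(-8\right) 44 = 72 \cdot 44 = 3168$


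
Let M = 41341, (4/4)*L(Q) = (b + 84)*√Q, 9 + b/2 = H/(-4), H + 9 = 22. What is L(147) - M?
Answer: -41341 + 833*√3/2 ≈ -40620.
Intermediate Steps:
H = 13 (H = -9 + 22 = 13)
b = -49/2 (b = -18 + 2*(13/(-4)) = -18 + 2*(13*(-¼)) = -18 + 2*(-13/4) = -18 - 13/2 = -49/2 ≈ -24.500)
L(Q) = 119*√Q/2 (L(Q) = (-49/2 + 84)*√Q = 119*√Q/2)
L(147) - M = 119*√147/2 - 1*41341 = 119*(7*√3)/2 - 41341 = 833*√3/2 - 41341 = -41341 + 833*√3/2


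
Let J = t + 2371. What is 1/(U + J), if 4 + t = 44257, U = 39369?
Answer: 1/85993 ≈ 1.1629e-5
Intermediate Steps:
t = 44253 (t = -4 + 44257 = 44253)
J = 46624 (J = 44253 + 2371 = 46624)
1/(U + J) = 1/(39369 + 46624) = 1/85993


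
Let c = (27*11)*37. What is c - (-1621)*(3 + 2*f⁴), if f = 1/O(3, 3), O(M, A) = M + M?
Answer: 10273717/648 ≈ 15855.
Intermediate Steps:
O(M, A) = 2*M
f = ⅙ (f = 1/(2*3) = 1/6 = ⅙ ≈ 0.16667)
c = 10989 (c = 297*37 = 10989)
c - (-1621)*(3 + 2*f⁴) = 10989 - (-1621)*(3 + 2*(⅙)⁴) = 10989 - (-1621)*(3 + 2*(1/1296)) = 10989 - (-1621)*(3 + 1/648) = 10989 - (-1621)*1945/648 = 10989 - 1*(-3152845/648) = 10989 + 3152845/648 = 10273717/648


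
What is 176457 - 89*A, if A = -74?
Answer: 183043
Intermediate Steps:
176457 - 89*A = 176457 - 89*(-74) = 176457 + 6586 = 183043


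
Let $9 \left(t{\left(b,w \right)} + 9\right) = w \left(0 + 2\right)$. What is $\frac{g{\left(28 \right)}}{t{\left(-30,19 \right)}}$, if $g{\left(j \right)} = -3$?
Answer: $\frac{27}{43} \approx 0.62791$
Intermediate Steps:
$t{\left(b,w \right)} = -9 + \frac{2 w}{9}$ ($t{\left(b,w \right)} = -9 + \frac{w \left(0 + 2\right)}{9} = -9 + \frac{w 2}{9} = -9 + \frac{2 w}{9}$)
$\frac{g{\left(28 \right)}}{t{\left(-30,19 \right)}} = - \frac{3}{-9 + \frac{2}{9} \cdot 19} = - \frac{3}{-9 + \frac{38}{9}} = - \frac{3}{- \frac{43}{9}} = \left(-3\right) \left(- \frac{9}{43}\right) = \frac{27}{43}$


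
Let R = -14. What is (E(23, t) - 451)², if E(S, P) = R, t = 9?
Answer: 216225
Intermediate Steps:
E(S, P) = -14
(E(23, t) - 451)² = (-14 - 451)² = (-465)² = 216225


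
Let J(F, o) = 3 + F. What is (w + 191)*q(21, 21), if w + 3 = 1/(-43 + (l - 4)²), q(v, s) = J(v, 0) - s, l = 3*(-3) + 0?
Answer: 23689/42 ≈ 564.02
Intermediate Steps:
l = -9 (l = -9 + 0 = -9)
q(v, s) = 3 + v - s (q(v, s) = (3 + v) - s = 3 + v - s)
w = -377/126 (w = -3 + 1/(-43 + (-9 - 4)²) = -3 + 1/(-43 + (-13)²) = -3 + 1/(-43 + 169) = -3 + 1/126 = -377/126 ≈ -2.9921)
(w + 191)*q(21, 21) = (-377/126 + 191)*(3 + 21 - 1*21) = 23689*(3 + 21 - 21)/126 = (23689/126)*3 = 23689/42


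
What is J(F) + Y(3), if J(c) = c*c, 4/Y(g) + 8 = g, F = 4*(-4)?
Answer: 1276/5 ≈ 255.20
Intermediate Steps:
F = -16
Y(g) = 4/(-8 + g)
J(c) = c**2
J(F) + Y(3) = (-16)**2 + 4/(-8 + 3) = 256 + 4/(-5) = 256 + 4*(-1/5) = 256 - 4/5 = 1276/5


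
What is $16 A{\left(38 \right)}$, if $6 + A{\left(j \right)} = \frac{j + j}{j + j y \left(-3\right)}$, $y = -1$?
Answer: $-88$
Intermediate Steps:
$A{\left(j \right)} = - \frac{11}{2}$ ($A{\left(j \right)} = -6 + \frac{j + j}{j + j \left(-1\right) \left(-3\right)} = -6 + \frac{2 j}{j + - j \left(-3\right)} = -6 + \frac{2 j}{j + 3 j} = -6 + \frac{2 j}{4 j} = -6 + 2 j \frac{1}{4 j} = -6 + \frac{1}{2} = - \frac{11}{2}$)
$16 A{\left(38 \right)} = 16 \left(- \frac{11}{2}\right) = -88$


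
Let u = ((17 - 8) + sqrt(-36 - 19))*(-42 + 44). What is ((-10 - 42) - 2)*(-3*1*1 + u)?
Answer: -810 - 108*I*sqrt(55) ≈ -810.0 - 800.95*I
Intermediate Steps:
u = 18 + 2*I*sqrt(55) (u = (9 + sqrt(-55))*2 = (9 + I*sqrt(55))*2 = 18 + 2*I*sqrt(55) ≈ 18.0 + 14.832*I)
((-10 - 42) - 2)*(-3*1*1 + u) = ((-10 - 42) - 2)*(-3*1*1 + (18 + 2*I*sqrt(55))) = (-52 - 2)*(-3*1 + (18 + 2*I*sqrt(55))) = -54*(-3 + (18 + 2*I*sqrt(55))) = -54*(15 + 2*I*sqrt(55)) = -810 - 108*I*sqrt(55)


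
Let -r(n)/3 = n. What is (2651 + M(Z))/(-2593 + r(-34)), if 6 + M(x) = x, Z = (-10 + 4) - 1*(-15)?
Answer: -2654/2491 ≈ -1.0654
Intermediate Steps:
r(n) = -3*n
Z = 9 (Z = -6 + 15 = 9)
M(x) = -6 + x
(2651 + M(Z))/(-2593 + r(-34)) = (2651 + (-6 + 9))/(-2593 - 3*(-34)) = (2651 + 3)/(-2593 + 102) = 2654/(-2491) = 2654*(-1/2491) = -2654/2491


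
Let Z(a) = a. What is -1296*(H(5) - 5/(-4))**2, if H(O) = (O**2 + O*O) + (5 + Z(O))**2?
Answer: -29648025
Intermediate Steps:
H(O) = (5 + O)**2 + 2*O**2 (H(O) = (O**2 + O*O) + (5 + O)**2 = (O**2 + O**2) + (5 + O)**2 = 2*O**2 + (5 + O)**2 = (5 + O)**2 + 2*O**2)
-1296*(H(5) - 5/(-4))**2 = -1296*(((5 + 5)**2 + 2*5**2) - 5/(-4))**2 = -1296*((10**2 + 2*25) - 5*(-1/4))**2 = -1296*((100 + 50) + 5/4)**2 = -1296*(150 + 5/4)**2 = -1296*(605/4)**2 = -1296*366025/16 = -29648025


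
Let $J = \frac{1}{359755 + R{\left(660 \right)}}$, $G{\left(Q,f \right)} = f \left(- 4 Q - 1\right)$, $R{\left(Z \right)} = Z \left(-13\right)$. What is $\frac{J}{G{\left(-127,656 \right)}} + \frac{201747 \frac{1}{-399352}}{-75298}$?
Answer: $\frac{736364852772503}{109755101635288051800} \approx 6.7092 \cdot 10^{-6}$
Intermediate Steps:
$R{\left(Z \right)} = - 13 Z$
$G{\left(Q,f \right)} = f \left(-1 - 4 Q\right)$
$J = \frac{1}{351175}$ ($J = \frac{1}{359755 - 8580} = \frac{1}{351175} \approx 2.8476 \cdot 10^{-6}$)
$\frac{J}{G{\left(-127,656 \right)}} + \frac{201747 \frac{1}{-399352}}{-75298} = \frac{1}{351175 \left(\left(-1\right) 656 \left(1 + 4 \left(-127\right)\right)\right)} + \frac{201747 \frac{1}{-399352}}{-75298} = \frac{1}{351175 \left(\left(-1\right) 656 \left(1 - 508\right)\right)} + 201747 \left(- \frac{1}{399352}\right) \left(- \frac{1}{75298}\right) = \frac{1}{351175 \left(\left(-1\right) 656 \left(-507\right)\right)} - - \frac{201747}{30070406896} = \frac{1}{351175 \cdot 332592} + \frac{201747}{30070406896} = \frac{1}{351175} \cdot \frac{1}{332592} + \frac{201747}{30070406896} = \frac{1}{116797995600} + \frac{201747}{30070406896} = \frac{736364852772503}{109755101635288051800}$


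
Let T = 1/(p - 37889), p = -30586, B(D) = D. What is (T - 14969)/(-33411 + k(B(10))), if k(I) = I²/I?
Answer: 1025002276/2287133475 ≈ 0.44816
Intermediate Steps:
k(I) = I
T = -1/68475 (T = 1/(-30586 - 37889) = 1/(-68475) = -1/68475 ≈ -1.4604e-5)
(T - 14969)/(-33411 + k(B(10))) = (-1/68475 - 14969)/(-33411 + 10) = -1025002276/68475/(-33401) = -1025002276/68475*(-1/33401) = 1025002276/2287133475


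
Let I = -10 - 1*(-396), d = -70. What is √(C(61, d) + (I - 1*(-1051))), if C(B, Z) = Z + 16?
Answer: √1383 ≈ 37.189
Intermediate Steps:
C(B, Z) = 16 + Z
I = 386 (I = -10 + 396 = 386)
√(C(61, d) + (I - 1*(-1051))) = √((16 - 70) + (386 - 1*(-1051))) = √(-54 + (386 + 1051)) = √(-54 + 1437) = √1383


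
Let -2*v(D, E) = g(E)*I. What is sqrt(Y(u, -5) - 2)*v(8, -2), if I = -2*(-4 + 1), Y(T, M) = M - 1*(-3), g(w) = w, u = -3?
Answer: 12*I ≈ 12.0*I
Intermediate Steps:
Y(T, M) = 3 + M (Y(T, M) = M + 3 = 3 + M)
I = 6 (I = -2*(-3) = 6)
v(D, E) = -3*E (v(D, E) = -E*6/2 = -3*E)
sqrt(Y(u, -5) - 2)*v(8, -2) = sqrt((3 - 5) - 2)*(-3*(-2)) = sqrt(-2 - 2)*6 = sqrt(-4)*6 = (2*I)*6 = 12*I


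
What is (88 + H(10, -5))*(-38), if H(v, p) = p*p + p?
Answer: -4104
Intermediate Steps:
H(v, p) = p + p**2 (H(v, p) = p**2 + p = p + p**2)
(88 + H(10, -5))*(-38) = (88 - 5*(1 - 5))*(-38) = (88 - 5*(-4))*(-38) = (88 + 20)*(-38) = 108*(-38) = -4104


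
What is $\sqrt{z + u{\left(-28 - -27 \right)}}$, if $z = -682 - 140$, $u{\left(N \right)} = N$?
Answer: $i \sqrt{823} \approx 28.688 i$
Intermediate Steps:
$z = -822$
$\sqrt{z + u{\left(-28 - -27 \right)}} = \sqrt{-822 - 1} = \sqrt{-823} = i \sqrt{823}$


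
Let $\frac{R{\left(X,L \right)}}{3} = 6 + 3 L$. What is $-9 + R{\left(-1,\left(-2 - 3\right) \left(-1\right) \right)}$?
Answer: $54$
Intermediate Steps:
$R{\left(X,L \right)} = 18 + 9 L$ ($R{\left(X,L \right)} = 3 \left(6 + 3 L\right) = 18 + 9 L$)
$-9 + R{\left(-1,\left(-2 - 3\right) \left(-1\right) \right)} = -9 + \left(18 + 9 \left(-2 - 3\right) \left(-1\right)\right) = -9 + \left(18 + 9 \left(\left(-5\right) \left(-1\right)\right)\right) = -9 + \left(18 + 9 \cdot 5\right) = -9 + \left(18 + 45\right) = -9 + 63 = 54$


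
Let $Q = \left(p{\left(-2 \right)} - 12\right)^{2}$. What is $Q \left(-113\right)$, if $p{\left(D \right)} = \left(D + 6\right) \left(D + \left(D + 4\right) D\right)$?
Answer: $-146448$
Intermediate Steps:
$p{\left(D \right)} = \left(6 + D\right) \left(D + D \left(4 + D\right)\right)$ ($p{\left(D \right)} = \left(6 + D\right) \left(D + \left(4 + D\right) D\right) = \left(6 + D\right) \left(D + D \left(4 + D\right)\right)$)
$Q = 1296$ ($Q = \left(- 2 \left(30 + \left(-2\right)^{2} + 11 \left(-2\right)\right) - 12\right)^{2} = \left(- 2 \left(30 + 4 - 22\right) - 12\right)^{2} = \left(\left(-2\right) 12 - 12\right)^{2} = \left(-24 - 12\right)^{2} = \left(-36\right)^{2} = 1296$)
$Q \left(-113\right) = 1296 \left(-113\right) = -146448$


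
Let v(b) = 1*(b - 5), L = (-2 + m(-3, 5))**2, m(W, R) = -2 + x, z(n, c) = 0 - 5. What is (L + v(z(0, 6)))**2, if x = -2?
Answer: 676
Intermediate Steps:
z(n, c) = -5
m(W, R) = -4 (m(W, R) = -2 - 2 = -4)
L = 36 (L = (-2 - 4)**2 = (-6)**2 = 36)
v(b) = -5 + b (v(b) = 1*(-5 + b) = -5 + b)
(L + v(z(0, 6)))**2 = (36 + (-5 - 5))**2 = (36 - 10)**2 = 26**2 = 676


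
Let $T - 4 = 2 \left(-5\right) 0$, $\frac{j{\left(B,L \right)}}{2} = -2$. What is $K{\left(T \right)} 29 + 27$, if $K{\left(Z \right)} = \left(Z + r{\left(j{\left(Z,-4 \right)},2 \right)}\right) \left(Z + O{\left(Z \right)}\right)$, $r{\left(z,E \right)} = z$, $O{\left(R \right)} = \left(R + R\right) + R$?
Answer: $27$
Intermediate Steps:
$j{\left(B,L \right)} = -4$ ($j{\left(B,L \right)} = 2 \left(-2\right) = -4$)
$O{\left(R \right)} = 3 R$ ($O{\left(R \right)} = 2 R + R = 3 R$)
$T = 4$ ($T = 4 + 2 \left(-5\right) 0 = 4 - 0 = 4 + 0 = 4$)
$K{\left(Z \right)} = 4 Z \left(-4 + Z\right)$ ($K{\left(Z \right)} = \left(Z - 4\right) \left(Z + 3 Z\right) = \left(-4 + Z\right) 4 Z = 4 Z \left(-4 + Z\right)$)
$K{\left(T \right)} 29 + 27 = 4 \cdot 4 \left(-4 + 4\right) 29 + 27 = 4 \cdot 4 \cdot 0 \cdot 29 + 27 = 0 \cdot 29 + 27 = 0 + 27 = 27$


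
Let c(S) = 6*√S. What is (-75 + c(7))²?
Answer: 5877 - 900*√7 ≈ 3495.8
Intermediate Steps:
(-75 + c(7))² = (-75 + 6*√7)²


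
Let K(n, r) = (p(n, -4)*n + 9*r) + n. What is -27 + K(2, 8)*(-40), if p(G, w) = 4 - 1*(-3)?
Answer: -3547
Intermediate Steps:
p(G, w) = 7 (p(G, w) = 4 + 3 = 7)
K(n, r) = 8*n + 9*r (K(n, r) = (7*n + 9*r) + n = 8*n + 9*r)
-27 + K(2, 8)*(-40) = -27 + (8*2 + 9*8)*(-40) = -27 + (16 + 72)*(-40) = -27 + 88*(-40) = -27 - 3520 = -3547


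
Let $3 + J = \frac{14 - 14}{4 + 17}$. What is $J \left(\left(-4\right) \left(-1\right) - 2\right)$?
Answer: $-6$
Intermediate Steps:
$J = -3$ ($J = -3 + \frac{14 - 14}{4 + 17} = -3 + \frac{0}{21} = -3 + 0 \cdot \frac{1}{21} = -3 + 0 = -3$)
$J \left(\left(-4\right) \left(-1\right) - 2\right) = - 3 \left(\left(-4\right) \left(-1\right) - 2\right) = - 3 \left(4 - 2\right) = \left(-3\right) 2 = -6$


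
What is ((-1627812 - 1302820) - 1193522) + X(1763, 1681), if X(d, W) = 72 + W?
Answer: -4122401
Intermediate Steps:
((-1627812 - 1302820) - 1193522) + X(1763, 1681) = ((-1627812 - 1302820) - 1193522) + (72 + 1681) = (-2930632 - 1193522) + 1753 = -4124154 + 1753 = -4122401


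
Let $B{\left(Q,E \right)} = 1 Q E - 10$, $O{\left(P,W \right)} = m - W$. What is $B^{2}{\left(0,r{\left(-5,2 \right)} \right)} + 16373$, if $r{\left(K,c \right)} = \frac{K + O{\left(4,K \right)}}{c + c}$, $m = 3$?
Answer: $16473$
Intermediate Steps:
$O{\left(P,W \right)} = 3 - W$
$r{\left(K,c \right)} = \frac{3}{2 c}$ ($r{\left(K,c \right)} = \frac{K - \left(-3 + K\right)}{c + c} = \frac{3}{2 c}$)
$B{\left(Q,E \right)} = -10 + E Q$ ($B{\left(Q,E \right)} = Q E - 10 = E Q - 10 = -10 + E Q$)
$B^{2}{\left(0,r{\left(-5,2 \right)} \right)} + 16373 = \left(-10 + \frac{3}{2 \cdot 2} \cdot 0\right)^{2} + 16373 = \left(-10 + \frac{3}{2} \cdot \frac{1}{2} \cdot 0\right)^{2} + 16373 = \left(-10 + \frac{3}{4} \cdot 0\right)^{2} + 16373 = \left(-10 + 0\right)^{2} + 16373 = \left(-10\right)^{2} + 16373 = 100 + 16373 = 16473$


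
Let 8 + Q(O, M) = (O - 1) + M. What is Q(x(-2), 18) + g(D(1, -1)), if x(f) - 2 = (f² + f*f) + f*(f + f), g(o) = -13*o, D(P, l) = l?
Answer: 40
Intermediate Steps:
x(f) = 2 + 4*f² (x(f) = 2 + ((f² + f*f) + f*(f + f)) = 2 + ((f² + f²) + f*(2*f)) = 2 + (2*f² + 2*f²) = 2 + 4*f²)
Q(O, M) = -9 + M + O (Q(O, M) = -8 + ((O - 1) + M) = -8 + ((-1 + O) + M) = -8 + (-1 + M + O) = -9 + M + O)
Q(x(-2), 18) + g(D(1, -1)) = (-9 + 18 + (2 + 4*(-2)²)) - 13*(-1) = (-9 + 18 + (2 + 4*4)) + 13 = (-9 + 18 + (2 + 16)) + 13 = (-9 + 18 + 18) + 13 = 27 + 13 = 40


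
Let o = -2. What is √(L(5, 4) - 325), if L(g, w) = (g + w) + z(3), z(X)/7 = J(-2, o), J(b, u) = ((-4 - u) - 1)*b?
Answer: I*√274 ≈ 16.553*I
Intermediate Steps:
J(b, u) = b*(-5 - u) (J(b, u) = (-5 - u)*b = b*(-5 - u))
z(X) = 42 (z(X) = 7*(-1*(-2)*(5 - 2)) = 7*(-1*(-2)*3) = 7*6 = 42)
L(g, w) = 42 + g + w (L(g, w) = (g + w) + 42 = 42 + g + w)
√(L(5, 4) - 325) = √((42 + 5 + 4) - 325) = √(51 - 325) = √(-274) = I*√274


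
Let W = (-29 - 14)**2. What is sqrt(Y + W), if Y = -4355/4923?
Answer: 4*sqrt(311047174)/1641 ≈ 42.990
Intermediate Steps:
Y = -4355/4923 (Y = -4355*1/4923 = -4355/4923 ≈ -0.88462)
W = 1849 (W = (-43)**2 = 1849)
sqrt(Y + W) = sqrt(-4355/4923 + 1849) = sqrt(9098272/4923) = 4*sqrt(311047174)/1641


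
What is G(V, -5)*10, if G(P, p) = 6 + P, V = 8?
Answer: 140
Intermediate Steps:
G(V, -5)*10 = (6 + 8)*10 = 14*10 = 140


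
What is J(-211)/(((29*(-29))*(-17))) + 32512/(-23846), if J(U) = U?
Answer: -234927785/170463131 ≈ -1.3782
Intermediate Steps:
J(-211)/(((29*(-29))*(-17))) + 32512/(-23846) = -211/((29*(-29))*(-17)) + 32512/(-23846) = -211/((-841*(-17))) + 32512*(-1/23846) = -211/14297 - 16256/11923 = -234927785/170463131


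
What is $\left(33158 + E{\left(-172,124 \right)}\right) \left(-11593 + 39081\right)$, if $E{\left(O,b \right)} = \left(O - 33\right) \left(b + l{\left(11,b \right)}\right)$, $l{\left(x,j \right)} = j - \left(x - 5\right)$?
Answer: $-452232576$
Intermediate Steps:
$l{\left(x,j \right)} = 5 + j - x$ ($l{\left(x,j \right)} = j - \left(-5 + x\right) = 5 + j - x$)
$E{\left(O,b \right)} = \left(-33 + O\right) \left(-6 + 2 b\right)$ ($E{\left(O,b \right)} = \left(O - 33\right) \left(b + \left(5 + b - 11\right)\right) = \left(-33 + O\right) \left(b + \left(5 + b - 11\right)\right) = \left(-33 + O\right) \left(b + \left(-6 + b\right)\right) = \left(-33 + O\right) \left(-6 + 2 b\right)$)
$\left(33158 + E{\left(-172,124 \right)}\right) \left(-11593 + 39081\right) = \left(33158 - \left(29314 + 172 \left(-6 + 124\right)\right)\right) \left(-11593 + 39081\right) = \left(33158 - 49610\right) 27488 = \left(-16452\right) 27488 = -452232576$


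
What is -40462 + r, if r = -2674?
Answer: -43136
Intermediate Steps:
-40462 + r = -40462 - 2674 = -43136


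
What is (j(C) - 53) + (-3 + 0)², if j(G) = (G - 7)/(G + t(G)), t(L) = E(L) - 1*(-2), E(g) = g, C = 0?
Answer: -95/2 ≈ -47.500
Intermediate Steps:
t(L) = 2 + L (t(L) = L - 1*(-2) = L + 2 = 2 + L)
j(G) = (-7 + G)/(2 + 2*G) (j(G) = (G - 7)/(G + (2 + G)) = (-7 + G)/(2 + 2*G))
(j(C) - 53) + (-3 + 0)² = ((-7 + 0)/(2*(1 + 0)) - 53) + (-3 + 0)² = ((½)*(-7)/1 - 53) + (-3)² = ((½)*1*(-7) - 53) + 9 = (-7/2 - 53) + 9 = -113/2 + 9 = -95/2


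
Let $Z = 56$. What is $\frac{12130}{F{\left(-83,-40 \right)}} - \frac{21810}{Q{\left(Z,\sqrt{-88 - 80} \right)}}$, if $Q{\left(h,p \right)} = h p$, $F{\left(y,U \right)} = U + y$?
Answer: $- \frac{12130}{123} + \frac{3635 i \sqrt{42}}{784} \approx -98.618 + 30.048 i$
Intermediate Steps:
$\frac{12130}{F{\left(-83,-40 \right)}} - \frac{21810}{Q{\left(Z,\sqrt{-88 - 80} \right)}} = \frac{12130}{-40 - 83} - \frac{21810}{56 \sqrt{-88 - 80}} = \frac{12130}{-123} - \frac{21810}{56 \sqrt{-168}} = 12130 \left(- \frac{1}{123}\right) - \frac{21810}{56 \cdot 2 i \sqrt{42}} = - \frac{12130}{123} - \frac{21810}{112 i \sqrt{42}} = - \frac{12130}{123} - 21810 \left(- \frac{i \sqrt{42}}{4704}\right) = - \frac{12130}{123} + \frac{3635 i \sqrt{42}}{784}$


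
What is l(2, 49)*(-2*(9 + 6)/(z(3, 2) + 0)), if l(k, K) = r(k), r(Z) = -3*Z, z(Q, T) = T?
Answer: 90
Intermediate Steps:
l(k, K) = -3*k
l(2, 49)*(-2*(9 + 6)/(z(3, 2) + 0)) = (-3*2)*(-2*(9 + 6)/(2 + 0)) = -(-12)*15/2 = -6*(-15) = 90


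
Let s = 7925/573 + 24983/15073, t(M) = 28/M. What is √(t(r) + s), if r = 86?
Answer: √2181126249572530746/371383647 ≈ 3.9767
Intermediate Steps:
s = 133768784/8636829 (s = 7925*(1/573) + 24983*(1/15073) = 7925/573 + 24983/15073 = 133768784/8636829 ≈ 15.488)
√(t(r) + s) = √(28/86 + 133768784/8636829) = √(28*(1/86) + 133768784/8636829) = √(14/43 + 133768784/8636829) = √(5872973318/371383647) = √2181126249572530746/371383647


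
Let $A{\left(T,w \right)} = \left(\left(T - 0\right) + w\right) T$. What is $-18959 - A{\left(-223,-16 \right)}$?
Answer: $-72256$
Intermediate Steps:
$A{\left(T,w \right)} = T \left(T + w\right)$ ($A{\left(T,w \right)} = \left(\left(T + 0\right) + w\right) T = \left(T + w\right) T = T \left(T + w\right)$)
$-18959 - A{\left(-223,-16 \right)} = -18959 - - 223 \left(-223 - 16\right) = -18959 - \left(-223\right) \left(-239\right) = -18959 - 53297 = -72256$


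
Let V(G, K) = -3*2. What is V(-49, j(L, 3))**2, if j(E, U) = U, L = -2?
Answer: 36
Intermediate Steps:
V(G, K) = -6
V(-49, j(L, 3))**2 = (-6)**2 = 36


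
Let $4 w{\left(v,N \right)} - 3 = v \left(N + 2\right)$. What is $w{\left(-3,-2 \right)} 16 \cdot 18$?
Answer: $216$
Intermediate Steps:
$w{\left(v,N \right)} = \frac{3}{4} + \frac{v \left(2 + N\right)}{4}$ ($w{\left(v,N \right)} = \frac{3}{4} + \frac{v \left(N + 2\right)}{4} = \frac{3}{4} + \frac{v \left(2 + N\right)}{4}$)
$w{\left(-3,-2 \right)} 16 \cdot 18 = \left(\frac{3}{4} + \frac{1}{2} \left(-3\right) + \frac{1}{4} \left(-2\right) \left(-3\right)\right) 16 \cdot 18 = \left(\frac{3}{4} - \frac{3}{2} + \frac{3}{2}\right) 16 \cdot 18 = \frac{3}{4} \cdot 16 \cdot 18 = 12 \cdot 18 = 216$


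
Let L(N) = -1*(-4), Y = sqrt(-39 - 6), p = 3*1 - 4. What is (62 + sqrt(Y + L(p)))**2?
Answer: (62 + sqrt(4 + 3*I*sqrt(5)))**2 ≈ 4149.3 + 177.86*I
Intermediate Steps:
p = -1 (p = 3 - 4 = -1)
Y = 3*I*sqrt(5) (Y = sqrt(-45) = 3*I*sqrt(5) ≈ 6.7082*I)
L(N) = 4
(62 + sqrt(Y + L(p)))**2 = (62 + sqrt(3*I*sqrt(5) + 4))**2 = (62 + sqrt(4 + 3*I*sqrt(5)))**2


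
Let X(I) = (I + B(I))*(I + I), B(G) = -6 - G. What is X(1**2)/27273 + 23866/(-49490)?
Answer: -108581883/224956795 ≈ -0.48268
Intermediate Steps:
X(I) = -12*I (X(I) = (I + (-6 - I))*(I + I) = -12*I)
X(1**2)/27273 + 23866/(-49490) = -12*1**2/27273 + 23866/(-49490) = -12*1*(1/27273) + 23866*(-1/49490) = -12*1/27273 - 11933/24745 = -4/9091 - 11933/24745 = -108581883/224956795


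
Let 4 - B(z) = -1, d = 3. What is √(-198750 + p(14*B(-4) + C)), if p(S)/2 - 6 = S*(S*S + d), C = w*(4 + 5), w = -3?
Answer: I*√39466 ≈ 198.66*I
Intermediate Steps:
B(z) = 5 (B(z) = 4 - 1*(-1) = 4 + 1 = 5)
C = -27 (C = -3*(4 + 5) = -3*9 = -27)
p(S) = 12 + 2*S*(3 + S²) (p(S) = 12 + 2*(S*(S*S + 3)) = 12 + 2*(S*(S² + 3)) = 12 + 2*(S*(3 + S²)) = 12 + 2*S*(3 + S²))
√(-198750 + p(14*B(-4) + C)) = √(-198750 + (12 + 2*(14*5 - 27)³ + 6*(14*5 - 27))) = √(-198750 + (12 + 2*(70 - 27)³ + 6*(70 - 27))) = √(-198750 + (12 + 2*43³ + 6*43)) = √(-198750 + (12 + 2*79507 + 258)) = √(-198750 + (12 + 159014 + 258)) = √(-198750 + 159284) = √(-39466) = I*√39466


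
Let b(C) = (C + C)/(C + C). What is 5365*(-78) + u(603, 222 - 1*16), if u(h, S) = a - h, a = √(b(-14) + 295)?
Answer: -419073 + 2*√74 ≈ -4.1906e+5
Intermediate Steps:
b(C) = 1 (b(C) = (2*C)/((2*C)) = (2*C)*(1/(2*C)) = 1)
a = 2*√74 (a = √(1 + 295) = √296 = 2*√74 ≈ 17.205)
u(h, S) = -h + 2*√74 (u(h, S) = 2*√74 - h = -h + 2*√74)
5365*(-78) + u(603, 222 - 1*16) = 5365*(-78) + (-1*603 + 2*√74) = -418470 + (-603 + 2*√74) = -419073 + 2*√74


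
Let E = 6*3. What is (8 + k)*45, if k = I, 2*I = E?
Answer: 765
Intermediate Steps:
E = 18
I = 9 (I = (½)*18 = 9)
k = 9
(8 + k)*45 = (8 + 9)*45 = 17*45 = 765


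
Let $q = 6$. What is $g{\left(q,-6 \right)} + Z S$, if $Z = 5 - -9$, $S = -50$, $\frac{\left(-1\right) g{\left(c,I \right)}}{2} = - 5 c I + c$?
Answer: $-1072$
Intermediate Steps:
$g{\left(c,I \right)} = - 2 c + 10 I c$ ($g{\left(c,I \right)} = - 2 \left(- 5 c I + c\right) = - 2 \left(- 5 I c + c\right) = - 2 \left(c - 5 I c\right) = - 2 c + 10 I c$)
$Z = 14$ ($Z = 5 + 9 = 14$)
$g{\left(q,-6 \right)} + Z S = 2 \cdot 6 \left(-1 + 5 \left(-6\right)\right) + 14 \left(-50\right) = 2 \cdot 6 \left(-1 - 30\right) - 700 = 2 \cdot 6 \left(-31\right) - 700 = -372 - 700 = -1072$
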